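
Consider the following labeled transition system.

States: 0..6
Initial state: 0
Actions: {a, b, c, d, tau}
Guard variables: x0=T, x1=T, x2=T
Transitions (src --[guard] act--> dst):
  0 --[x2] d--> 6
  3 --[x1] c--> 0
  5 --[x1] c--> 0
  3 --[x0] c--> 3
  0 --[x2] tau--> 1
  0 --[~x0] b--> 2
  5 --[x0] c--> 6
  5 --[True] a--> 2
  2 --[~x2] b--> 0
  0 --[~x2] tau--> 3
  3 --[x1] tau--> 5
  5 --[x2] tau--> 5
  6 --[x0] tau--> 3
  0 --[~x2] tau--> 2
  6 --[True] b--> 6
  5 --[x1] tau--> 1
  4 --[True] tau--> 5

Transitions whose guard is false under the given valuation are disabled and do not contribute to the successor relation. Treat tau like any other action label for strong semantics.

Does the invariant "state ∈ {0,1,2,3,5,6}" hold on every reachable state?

Answer: INVARIANT HOLDS

Analysis:
Allowed set {0,1,2,3,5,6}
R = {0,1,2,3,5,6}
  0: ok
  1: ok
  2: ok
  3: ok
  5: ok
  6: ok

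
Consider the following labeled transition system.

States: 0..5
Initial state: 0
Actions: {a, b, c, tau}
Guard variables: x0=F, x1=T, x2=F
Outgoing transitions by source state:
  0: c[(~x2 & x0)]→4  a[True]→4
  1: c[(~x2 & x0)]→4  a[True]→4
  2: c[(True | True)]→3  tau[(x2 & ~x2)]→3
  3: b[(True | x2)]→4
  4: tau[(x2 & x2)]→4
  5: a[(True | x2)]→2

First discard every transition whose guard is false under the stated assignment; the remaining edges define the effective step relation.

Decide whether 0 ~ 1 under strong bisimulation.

Answer: BISIMILAR

Working:
Refine partition for ~:
  P[0] = {{0,1,2,3,4,5}}
  P[1] = {{0,1,5},{2},{3},{4}}
  P[2] = {{0,1},{2},{3},{4},{5}}
stable after 3 split(s): 5 block(s)
class of 0: {0,1}; class of 1: {0,1}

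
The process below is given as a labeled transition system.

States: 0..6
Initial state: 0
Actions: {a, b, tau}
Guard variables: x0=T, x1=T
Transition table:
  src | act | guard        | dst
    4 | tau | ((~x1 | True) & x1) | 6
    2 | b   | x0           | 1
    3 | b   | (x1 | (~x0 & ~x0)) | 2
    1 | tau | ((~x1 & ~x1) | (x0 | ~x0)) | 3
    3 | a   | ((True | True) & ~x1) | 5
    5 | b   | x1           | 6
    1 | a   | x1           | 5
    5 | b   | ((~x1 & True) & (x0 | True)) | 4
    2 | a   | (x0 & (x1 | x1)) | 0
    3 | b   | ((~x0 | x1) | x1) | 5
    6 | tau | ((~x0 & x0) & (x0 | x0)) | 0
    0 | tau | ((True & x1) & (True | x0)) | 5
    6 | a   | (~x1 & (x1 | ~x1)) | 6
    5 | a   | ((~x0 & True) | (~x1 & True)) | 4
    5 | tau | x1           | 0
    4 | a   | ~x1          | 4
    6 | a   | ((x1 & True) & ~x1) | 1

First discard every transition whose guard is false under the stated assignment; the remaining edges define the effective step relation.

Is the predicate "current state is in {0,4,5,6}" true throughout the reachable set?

Answer: INVARIANT HOLDS

Analysis:
Inv-set: {0,4,5,6}
R = {0,5,6}
  0: ✓
  5: ✓
  6: ✓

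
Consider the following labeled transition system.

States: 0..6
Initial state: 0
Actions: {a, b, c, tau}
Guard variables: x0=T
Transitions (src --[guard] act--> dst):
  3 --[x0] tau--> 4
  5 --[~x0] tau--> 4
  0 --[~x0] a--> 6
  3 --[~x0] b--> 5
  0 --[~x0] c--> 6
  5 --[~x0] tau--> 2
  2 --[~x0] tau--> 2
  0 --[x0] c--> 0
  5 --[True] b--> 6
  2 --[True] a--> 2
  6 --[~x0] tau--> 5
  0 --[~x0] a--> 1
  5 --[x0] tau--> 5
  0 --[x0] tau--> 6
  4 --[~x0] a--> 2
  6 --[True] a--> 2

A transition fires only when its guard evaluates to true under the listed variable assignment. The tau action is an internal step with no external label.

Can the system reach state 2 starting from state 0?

After dropping false guards: 7 live edges.
depth 0: {0}
depth 1: {6}  cumulative {0,6}
depth 2: {2}  cumulative {0,2,6}
Reachable = {0,2,6}
trace reaching 2: tau·a

Answer: REACHABLE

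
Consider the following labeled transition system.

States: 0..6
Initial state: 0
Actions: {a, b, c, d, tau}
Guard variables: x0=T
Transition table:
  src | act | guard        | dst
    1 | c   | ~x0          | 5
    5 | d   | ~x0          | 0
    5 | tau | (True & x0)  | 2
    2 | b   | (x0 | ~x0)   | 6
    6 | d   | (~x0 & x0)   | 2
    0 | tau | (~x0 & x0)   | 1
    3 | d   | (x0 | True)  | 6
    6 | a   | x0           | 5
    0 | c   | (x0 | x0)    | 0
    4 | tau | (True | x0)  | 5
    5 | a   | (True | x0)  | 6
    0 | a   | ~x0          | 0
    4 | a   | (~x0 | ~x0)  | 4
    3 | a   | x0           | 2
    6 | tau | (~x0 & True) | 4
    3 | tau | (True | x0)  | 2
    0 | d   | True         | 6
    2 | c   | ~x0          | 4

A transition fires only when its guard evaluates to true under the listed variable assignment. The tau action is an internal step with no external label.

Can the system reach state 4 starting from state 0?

Guard filter leaves 10 enabled edge(s).
L0 = {0}
L1 = {6}  total {0,6}
L2 = {5}  total {0,5,6}
L3 = {2}  total {0,2,5,6}
R = {0,2,5,6}

Answer: UNREACHABLE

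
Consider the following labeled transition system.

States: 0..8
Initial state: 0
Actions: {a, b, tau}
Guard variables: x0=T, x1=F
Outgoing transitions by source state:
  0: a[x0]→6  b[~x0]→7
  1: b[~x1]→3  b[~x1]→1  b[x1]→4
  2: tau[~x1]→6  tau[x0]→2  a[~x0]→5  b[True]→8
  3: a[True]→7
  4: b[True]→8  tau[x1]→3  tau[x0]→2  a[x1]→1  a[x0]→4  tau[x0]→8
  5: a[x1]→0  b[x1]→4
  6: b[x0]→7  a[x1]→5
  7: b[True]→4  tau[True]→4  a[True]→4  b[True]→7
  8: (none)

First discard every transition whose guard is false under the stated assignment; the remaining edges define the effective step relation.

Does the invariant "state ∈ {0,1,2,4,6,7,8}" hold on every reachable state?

Allowed set {0,1,2,4,6,7,8}
Reachable = {0,2,4,6,7,8}
  0: ✓
  2: ✓
  4: ✓
  6: ✓
  7: ✓
  8: ✓

Answer: INVARIANT HOLDS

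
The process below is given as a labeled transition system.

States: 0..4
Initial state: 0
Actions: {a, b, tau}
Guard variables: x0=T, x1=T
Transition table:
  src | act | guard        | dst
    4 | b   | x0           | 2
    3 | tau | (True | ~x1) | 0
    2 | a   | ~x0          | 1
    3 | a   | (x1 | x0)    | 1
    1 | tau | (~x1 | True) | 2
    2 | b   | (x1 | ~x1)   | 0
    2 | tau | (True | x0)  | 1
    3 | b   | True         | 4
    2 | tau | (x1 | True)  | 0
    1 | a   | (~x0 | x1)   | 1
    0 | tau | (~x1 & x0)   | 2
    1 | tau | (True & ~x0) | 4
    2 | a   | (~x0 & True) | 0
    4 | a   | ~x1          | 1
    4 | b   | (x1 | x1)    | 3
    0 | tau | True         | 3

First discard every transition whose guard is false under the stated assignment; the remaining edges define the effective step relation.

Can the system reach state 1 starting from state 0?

Answer: REACHABLE

Trace:
Guard filter leaves 11 enabled edge(s).
depth 0: {0}
depth 1: {3}  total {0,3}
depth 2: {1,4}  total {0,1,3,4}
depth 3: {2}  total {0,1,2,3,4}
R = {0,1,2,3,4}
witness 1: tau·a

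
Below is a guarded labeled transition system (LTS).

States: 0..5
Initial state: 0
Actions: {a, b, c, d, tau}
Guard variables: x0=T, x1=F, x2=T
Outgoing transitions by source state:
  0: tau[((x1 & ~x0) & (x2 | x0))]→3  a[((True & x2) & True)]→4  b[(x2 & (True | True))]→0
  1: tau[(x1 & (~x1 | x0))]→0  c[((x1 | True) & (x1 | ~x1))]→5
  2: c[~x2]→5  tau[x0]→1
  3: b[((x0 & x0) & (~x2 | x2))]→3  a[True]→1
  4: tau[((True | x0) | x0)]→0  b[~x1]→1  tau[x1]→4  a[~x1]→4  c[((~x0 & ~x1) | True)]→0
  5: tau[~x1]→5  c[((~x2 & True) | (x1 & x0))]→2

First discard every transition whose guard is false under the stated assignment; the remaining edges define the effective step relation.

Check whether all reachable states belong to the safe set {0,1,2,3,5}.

Answer: INVARIANT VIOLATED at state 4

Working:
Safe = {0,1,2,3,5}
Reachable = {0,1,4,5}
  0: ok
  1: ok
  4: ✗ unsafe
  5: ok
counterexample path to 4: a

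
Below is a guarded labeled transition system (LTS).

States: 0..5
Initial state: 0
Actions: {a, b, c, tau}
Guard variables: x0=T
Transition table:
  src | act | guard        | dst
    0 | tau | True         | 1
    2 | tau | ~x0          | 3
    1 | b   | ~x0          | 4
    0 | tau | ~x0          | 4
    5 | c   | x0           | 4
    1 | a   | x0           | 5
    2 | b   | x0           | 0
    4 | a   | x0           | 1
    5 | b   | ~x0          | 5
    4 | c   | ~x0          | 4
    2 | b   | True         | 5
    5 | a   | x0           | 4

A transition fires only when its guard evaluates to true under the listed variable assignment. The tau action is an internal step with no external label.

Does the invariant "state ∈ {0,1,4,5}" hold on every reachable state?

Allowed set {0,1,4,5}
Reach set: {0,1,4,5}
  0: safe
  1: safe
  4: safe
  5: safe

Answer: INVARIANT HOLDS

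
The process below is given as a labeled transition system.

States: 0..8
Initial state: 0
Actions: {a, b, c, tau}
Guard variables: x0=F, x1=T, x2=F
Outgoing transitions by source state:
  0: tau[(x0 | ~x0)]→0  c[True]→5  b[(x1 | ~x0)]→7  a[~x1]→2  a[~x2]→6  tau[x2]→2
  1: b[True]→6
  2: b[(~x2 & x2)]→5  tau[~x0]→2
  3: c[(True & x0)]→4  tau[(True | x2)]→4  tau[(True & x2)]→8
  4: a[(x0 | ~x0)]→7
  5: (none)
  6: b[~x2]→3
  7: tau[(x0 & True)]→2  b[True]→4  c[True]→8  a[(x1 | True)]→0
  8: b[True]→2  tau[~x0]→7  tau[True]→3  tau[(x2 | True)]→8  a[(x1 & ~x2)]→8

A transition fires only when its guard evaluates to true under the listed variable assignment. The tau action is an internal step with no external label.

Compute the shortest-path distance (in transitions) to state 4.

Answer: 2

Analysis:
BFS to 4:
  Layer 0: {0}
  Layer 1: {5,6,7}
  Layer 2: {3,4,8}
depth(4)=2, e.g. b·b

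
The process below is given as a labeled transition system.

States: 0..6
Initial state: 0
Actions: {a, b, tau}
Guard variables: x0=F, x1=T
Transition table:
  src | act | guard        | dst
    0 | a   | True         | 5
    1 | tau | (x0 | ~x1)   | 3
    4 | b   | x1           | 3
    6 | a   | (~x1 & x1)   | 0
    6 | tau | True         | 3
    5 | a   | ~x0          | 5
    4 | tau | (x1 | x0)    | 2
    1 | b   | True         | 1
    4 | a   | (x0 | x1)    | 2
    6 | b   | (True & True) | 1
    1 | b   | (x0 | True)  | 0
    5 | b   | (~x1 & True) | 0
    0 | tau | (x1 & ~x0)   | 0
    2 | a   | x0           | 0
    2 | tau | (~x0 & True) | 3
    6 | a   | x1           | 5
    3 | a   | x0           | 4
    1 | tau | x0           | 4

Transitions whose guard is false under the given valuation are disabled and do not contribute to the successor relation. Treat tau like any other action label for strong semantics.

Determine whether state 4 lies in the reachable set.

Guard filter leaves 12 enabled edge(s).
Layer 0: {0}
Layer 1: {5}  total {0,5}
Reach set: {0,5}

Answer: UNREACHABLE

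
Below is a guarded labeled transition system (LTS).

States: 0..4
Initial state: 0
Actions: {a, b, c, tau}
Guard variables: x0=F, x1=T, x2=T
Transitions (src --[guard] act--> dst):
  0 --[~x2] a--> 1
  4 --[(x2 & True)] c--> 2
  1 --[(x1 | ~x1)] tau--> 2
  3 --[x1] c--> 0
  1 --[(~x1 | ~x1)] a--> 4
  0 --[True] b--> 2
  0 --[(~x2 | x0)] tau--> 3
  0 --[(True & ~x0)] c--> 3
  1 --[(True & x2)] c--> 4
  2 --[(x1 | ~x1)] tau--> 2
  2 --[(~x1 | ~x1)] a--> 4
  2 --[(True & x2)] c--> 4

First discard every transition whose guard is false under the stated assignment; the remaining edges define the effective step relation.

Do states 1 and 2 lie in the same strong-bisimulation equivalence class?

Compute ~ classes (split until stable):
  P[0] = {{0,1,2,3,4}}
  P[1] = {{0},{1,2},{3,4}}
  P[2] = {{0},{1,2},{3},{4}}
4 equivalence class(es) (converged in 3)
[1]={1,2}  [2]={1,2}

Answer: BISIMILAR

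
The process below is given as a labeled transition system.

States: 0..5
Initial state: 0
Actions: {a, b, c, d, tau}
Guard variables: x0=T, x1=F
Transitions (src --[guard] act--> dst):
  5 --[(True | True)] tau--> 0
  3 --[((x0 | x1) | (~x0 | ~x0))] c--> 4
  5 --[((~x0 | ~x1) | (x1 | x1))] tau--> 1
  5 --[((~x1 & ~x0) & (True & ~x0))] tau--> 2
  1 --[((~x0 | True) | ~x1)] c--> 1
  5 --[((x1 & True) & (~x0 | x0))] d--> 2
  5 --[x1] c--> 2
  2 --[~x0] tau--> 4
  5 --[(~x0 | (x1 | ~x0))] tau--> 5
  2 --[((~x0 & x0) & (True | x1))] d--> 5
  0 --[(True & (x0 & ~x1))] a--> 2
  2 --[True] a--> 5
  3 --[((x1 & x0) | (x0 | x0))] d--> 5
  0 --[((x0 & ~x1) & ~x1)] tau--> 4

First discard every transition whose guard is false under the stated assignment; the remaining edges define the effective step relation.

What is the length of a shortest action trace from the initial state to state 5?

Breadth-first toward 5:
  Layer 0: {0}
  Layer 1: {2,4}
  Layer 2: {5}
first hit 5 at d=2 via a·a

Answer: 2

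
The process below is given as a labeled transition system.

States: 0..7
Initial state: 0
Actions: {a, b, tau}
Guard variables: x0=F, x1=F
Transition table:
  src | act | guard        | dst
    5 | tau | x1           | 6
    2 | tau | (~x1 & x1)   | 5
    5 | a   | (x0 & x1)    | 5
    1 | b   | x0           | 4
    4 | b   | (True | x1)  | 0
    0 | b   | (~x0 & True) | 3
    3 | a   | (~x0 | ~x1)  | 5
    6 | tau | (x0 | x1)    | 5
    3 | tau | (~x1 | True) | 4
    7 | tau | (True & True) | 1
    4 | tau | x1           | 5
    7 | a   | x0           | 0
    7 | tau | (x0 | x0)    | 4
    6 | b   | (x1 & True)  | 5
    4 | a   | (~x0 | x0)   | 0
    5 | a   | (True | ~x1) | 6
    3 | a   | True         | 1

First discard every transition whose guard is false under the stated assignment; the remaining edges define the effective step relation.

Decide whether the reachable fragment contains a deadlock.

Answer: DEADLOCK at state 1

Trace:
R = {0,1,3,4,5,6}
  0: b→3  [1 out]
  1: ∅  [deadlock]
  3: a→1  a→5  tau→4  [3 out]
  4: a→0  b→0  [2 out]
  5: a→6  [1 out]
  6: ∅  [deadlock]
witness 1: b·a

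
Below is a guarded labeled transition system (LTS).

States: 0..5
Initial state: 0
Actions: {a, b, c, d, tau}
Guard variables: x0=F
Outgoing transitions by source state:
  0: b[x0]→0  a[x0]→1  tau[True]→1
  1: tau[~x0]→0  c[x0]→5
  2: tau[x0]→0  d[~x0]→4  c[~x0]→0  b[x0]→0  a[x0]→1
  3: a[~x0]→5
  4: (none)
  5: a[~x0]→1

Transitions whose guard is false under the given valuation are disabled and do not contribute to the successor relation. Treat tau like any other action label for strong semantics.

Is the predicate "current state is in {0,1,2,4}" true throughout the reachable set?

Allowed set {0,1,2,4}
Reach set: {0,1}
  0: ✓
  1: ✓

Answer: INVARIANT HOLDS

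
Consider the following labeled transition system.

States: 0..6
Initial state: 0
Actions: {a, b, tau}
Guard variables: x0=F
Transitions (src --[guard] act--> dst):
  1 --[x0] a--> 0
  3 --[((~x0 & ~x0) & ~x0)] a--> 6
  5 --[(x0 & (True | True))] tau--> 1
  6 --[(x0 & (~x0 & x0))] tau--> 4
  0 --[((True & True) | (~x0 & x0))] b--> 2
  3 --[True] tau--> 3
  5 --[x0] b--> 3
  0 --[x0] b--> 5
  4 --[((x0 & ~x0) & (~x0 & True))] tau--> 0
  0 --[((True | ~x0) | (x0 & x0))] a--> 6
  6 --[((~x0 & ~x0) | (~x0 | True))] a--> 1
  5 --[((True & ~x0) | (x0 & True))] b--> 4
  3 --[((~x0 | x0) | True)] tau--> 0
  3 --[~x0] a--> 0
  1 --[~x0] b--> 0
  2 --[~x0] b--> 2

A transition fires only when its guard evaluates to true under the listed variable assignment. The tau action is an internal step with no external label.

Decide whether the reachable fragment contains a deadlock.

Reach set: {0,1,2,6}
  0: a→6  b→2  [2 exit(s)]
  1: b→0  [1 exit(s)]
  2: b→2  [1 exit(s)]
  6: a→1  [1 exit(s)]

Answer: DEADLOCK-FREE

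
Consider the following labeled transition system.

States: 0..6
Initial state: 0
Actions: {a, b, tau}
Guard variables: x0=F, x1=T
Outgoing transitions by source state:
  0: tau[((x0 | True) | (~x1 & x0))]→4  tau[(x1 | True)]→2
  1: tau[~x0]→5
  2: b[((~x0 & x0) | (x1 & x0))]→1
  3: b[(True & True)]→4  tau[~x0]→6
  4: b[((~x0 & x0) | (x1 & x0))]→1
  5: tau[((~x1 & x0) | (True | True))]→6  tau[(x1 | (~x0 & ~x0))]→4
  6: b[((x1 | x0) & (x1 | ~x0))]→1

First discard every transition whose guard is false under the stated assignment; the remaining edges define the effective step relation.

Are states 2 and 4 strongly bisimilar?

Compute ~ classes (split until stable):
  π0 = {{0,1,2,3,4,5,6}}
  π1 = {{0,1,5},{2,4},{3},{6}}
  π2 = {{0},{1},{2,4},{3},{5},{6}}
Fixed point at round 3; 6 class(es).
2∈{2,4}, 4∈{2,4}

Answer: BISIMILAR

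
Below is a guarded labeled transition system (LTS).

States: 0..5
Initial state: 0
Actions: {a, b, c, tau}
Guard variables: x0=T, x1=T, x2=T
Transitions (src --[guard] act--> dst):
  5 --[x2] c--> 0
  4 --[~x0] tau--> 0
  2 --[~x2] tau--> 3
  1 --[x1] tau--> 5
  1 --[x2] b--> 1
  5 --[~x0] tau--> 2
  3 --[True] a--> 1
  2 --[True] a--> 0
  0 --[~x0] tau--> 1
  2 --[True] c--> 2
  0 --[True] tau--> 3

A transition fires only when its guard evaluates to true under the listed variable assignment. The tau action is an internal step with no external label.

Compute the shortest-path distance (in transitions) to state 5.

Answer: 3

Trace:
BFS to 5:
  Layer 0: {0}
  Layer 1: {3}
  Layer 2: {1}
  Layer 3: {5}
5 enters at depth 3; path tau·a·tau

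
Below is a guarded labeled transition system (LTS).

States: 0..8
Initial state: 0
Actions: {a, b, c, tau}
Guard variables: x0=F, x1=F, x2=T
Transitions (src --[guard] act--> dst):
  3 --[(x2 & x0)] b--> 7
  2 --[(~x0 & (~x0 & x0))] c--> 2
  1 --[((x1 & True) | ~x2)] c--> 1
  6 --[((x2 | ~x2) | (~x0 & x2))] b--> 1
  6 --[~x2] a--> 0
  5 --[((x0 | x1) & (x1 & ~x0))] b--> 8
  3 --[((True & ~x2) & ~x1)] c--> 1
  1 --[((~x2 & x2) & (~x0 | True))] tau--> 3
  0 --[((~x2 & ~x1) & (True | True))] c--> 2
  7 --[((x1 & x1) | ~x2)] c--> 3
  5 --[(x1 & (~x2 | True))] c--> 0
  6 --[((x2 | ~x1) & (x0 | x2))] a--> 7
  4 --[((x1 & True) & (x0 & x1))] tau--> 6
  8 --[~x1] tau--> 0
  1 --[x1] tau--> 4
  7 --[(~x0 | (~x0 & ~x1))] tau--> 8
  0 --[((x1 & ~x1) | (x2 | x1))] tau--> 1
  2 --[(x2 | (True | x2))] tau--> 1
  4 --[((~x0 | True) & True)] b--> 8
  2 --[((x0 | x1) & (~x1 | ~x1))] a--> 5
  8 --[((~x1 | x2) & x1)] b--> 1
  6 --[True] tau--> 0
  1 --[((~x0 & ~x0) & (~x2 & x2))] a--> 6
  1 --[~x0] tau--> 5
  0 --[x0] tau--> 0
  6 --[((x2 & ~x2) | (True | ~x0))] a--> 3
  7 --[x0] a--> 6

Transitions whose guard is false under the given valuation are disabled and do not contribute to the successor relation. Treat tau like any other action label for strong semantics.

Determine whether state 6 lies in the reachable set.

10 transition(s) survive guard evaluation.
L0 = {0}
L1 = {1}  now seen {0,1}
L2 = {5}  now seen {0,1,5}
Reachable = {0,1,5}

Answer: UNREACHABLE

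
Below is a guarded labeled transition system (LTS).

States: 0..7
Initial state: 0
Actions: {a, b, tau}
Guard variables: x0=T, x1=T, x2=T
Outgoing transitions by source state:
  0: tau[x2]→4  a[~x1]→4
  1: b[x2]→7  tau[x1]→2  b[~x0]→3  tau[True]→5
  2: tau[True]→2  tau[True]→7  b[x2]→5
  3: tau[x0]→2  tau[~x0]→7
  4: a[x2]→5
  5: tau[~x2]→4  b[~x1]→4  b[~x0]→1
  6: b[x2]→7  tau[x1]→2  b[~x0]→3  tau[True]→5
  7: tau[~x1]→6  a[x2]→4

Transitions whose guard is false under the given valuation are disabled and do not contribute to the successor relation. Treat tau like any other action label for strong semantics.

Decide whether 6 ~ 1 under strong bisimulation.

Answer: BISIMILAR

Trace:
Bisimulation quotient by refinement:
  P[0] = {{0,1,2,3,4,5,6,7}}
  P[1] = {{0,3},{1,2,6},{4,7},{5}}
  P[2] = {{0},{1,6},{2},{3},{4},{5},{7}}
Fixed point at round 3; 7 class(es).
6∈{1,6}, 1∈{1,6}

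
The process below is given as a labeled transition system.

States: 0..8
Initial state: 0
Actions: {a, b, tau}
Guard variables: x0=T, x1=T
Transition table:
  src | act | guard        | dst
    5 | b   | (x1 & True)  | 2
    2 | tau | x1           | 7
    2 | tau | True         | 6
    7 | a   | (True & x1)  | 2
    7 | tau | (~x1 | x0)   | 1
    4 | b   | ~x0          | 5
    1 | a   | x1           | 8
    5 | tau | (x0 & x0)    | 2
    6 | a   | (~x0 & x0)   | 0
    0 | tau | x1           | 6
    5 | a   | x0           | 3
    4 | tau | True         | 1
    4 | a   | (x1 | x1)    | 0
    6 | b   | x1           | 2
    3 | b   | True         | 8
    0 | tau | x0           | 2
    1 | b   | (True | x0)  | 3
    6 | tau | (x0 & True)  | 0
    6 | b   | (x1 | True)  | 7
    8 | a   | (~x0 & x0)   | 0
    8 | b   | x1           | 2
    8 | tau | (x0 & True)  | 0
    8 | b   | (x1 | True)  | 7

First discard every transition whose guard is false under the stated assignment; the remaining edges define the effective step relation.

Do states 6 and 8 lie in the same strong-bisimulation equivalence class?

Answer: BISIMILAR

Working:
Compute ~ classes (split until stable):
  π0 = {{0,1,2,3,4,5,6,7,8}}
  π1 = {{0,2},{1},{3},{4,7},{5},{6,8}}
  π2 = {{0},{1},{2},{3},{4,7},{5},{6,8}}
  π3 = {{0},{1},{2},{3},{4},{5},{6,8},{7}}
Fixed point at round 4; 8 class(es).
6∈{6,8}, 8∈{6,8}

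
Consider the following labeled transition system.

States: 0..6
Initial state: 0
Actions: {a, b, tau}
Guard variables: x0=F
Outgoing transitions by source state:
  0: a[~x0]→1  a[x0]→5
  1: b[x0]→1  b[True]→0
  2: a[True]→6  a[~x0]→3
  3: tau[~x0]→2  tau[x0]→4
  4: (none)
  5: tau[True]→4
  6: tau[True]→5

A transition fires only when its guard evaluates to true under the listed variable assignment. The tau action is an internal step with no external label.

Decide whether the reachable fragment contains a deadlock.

Reachable = {0,1}
  0: a→1  [1 exit(s)]
  1: b→0  [1 exit(s)]

Answer: DEADLOCK-FREE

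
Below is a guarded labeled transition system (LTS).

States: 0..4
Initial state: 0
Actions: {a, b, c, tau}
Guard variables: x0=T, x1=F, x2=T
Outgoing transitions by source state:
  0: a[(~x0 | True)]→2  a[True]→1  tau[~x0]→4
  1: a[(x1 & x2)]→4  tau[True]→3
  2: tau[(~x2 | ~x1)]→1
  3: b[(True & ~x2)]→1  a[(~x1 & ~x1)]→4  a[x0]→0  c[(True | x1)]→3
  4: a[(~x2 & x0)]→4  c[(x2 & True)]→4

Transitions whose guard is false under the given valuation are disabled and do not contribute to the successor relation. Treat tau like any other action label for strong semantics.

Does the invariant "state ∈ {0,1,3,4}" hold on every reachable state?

Inv-set: {0,1,3,4}
Reachable = {0,1,2,3,4}
  0: ok
  1: ok
  2: VIOLATES
  3: ok
  4: ok
reach 2 via a — violates

Answer: INVARIANT VIOLATED at state 2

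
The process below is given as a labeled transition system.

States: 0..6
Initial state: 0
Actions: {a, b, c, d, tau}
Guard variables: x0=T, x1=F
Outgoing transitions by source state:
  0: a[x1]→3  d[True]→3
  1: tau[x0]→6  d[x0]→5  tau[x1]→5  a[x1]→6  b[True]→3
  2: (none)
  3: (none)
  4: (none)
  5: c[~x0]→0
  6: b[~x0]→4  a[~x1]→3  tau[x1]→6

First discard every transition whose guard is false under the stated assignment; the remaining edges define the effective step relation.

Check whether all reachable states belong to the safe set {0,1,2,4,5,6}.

Inv-set: {0,1,2,4,5,6}
Reach set: {0,3}
  0: ✓
  3: outside
counterexample path to 3: d

Answer: INVARIANT VIOLATED at state 3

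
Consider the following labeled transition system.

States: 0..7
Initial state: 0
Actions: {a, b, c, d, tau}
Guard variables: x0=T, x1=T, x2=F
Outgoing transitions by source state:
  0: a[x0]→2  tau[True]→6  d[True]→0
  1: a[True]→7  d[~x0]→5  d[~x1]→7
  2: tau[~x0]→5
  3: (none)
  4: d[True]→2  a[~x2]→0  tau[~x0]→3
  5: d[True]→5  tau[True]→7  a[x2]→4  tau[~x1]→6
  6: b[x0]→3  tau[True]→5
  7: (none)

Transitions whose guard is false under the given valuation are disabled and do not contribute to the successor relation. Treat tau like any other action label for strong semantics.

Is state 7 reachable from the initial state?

Answer: REACHABLE

Analysis:
After dropping false guards: 10 live edges.
depth 0: {0}
depth 1: {2,6}  total {0,2,6}
depth 2: {3,5}  total {0,2,3,5,6}
depth 3: {7}  total {0,2,3,5,6,7}
R = {0,2,3,5,6,7}
trace reaching 7: tau·tau·tau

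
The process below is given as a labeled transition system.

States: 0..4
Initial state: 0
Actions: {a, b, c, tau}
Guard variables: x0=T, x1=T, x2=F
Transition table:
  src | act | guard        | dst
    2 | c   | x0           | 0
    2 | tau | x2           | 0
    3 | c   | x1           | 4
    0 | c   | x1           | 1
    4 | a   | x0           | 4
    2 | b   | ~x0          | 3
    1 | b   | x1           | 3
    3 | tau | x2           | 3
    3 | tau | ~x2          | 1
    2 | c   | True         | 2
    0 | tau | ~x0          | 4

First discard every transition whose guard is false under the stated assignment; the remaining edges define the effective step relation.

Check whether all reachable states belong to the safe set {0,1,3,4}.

Safe = {0,1,3,4}
Reachable = {0,1,3,4}
  0: ✓
  1: ✓
  3: ✓
  4: ✓

Answer: INVARIANT HOLDS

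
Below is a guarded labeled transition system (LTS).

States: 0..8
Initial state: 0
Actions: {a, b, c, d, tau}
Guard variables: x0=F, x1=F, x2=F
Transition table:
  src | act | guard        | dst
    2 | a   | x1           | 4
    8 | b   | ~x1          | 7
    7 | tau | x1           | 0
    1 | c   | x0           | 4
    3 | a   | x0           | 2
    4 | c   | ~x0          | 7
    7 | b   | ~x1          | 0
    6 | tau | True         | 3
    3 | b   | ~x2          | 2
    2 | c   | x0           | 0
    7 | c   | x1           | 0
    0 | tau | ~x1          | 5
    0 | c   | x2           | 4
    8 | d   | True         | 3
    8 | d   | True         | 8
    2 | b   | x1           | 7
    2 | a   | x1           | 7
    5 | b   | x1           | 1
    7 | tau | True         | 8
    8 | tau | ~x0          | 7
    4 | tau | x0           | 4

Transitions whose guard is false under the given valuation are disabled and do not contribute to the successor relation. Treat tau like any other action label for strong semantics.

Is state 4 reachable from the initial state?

Guard filter leaves 10 enabled edge(s).
L0 = {0}
L1 = {5}  cumulative {0,5}
Reachable = {0,5}

Answer: UNREACHABLE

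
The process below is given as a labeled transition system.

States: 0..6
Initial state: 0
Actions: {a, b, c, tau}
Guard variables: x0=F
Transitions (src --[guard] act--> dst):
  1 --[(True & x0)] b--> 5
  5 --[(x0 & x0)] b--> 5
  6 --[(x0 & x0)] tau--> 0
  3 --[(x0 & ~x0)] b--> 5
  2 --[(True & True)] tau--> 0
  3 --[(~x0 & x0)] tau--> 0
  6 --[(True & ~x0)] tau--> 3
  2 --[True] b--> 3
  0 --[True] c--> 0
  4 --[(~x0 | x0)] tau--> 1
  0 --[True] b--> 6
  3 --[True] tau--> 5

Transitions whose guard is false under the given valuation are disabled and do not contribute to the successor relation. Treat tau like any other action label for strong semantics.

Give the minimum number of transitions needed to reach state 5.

Answer: 3

Analysis:
Breadth-first toward 5:
  depth 0: {0}
  depth 1: {6}
  depth 2: {3}
  depth 3: {5}
5 enters at depth 3; path b·tau·tau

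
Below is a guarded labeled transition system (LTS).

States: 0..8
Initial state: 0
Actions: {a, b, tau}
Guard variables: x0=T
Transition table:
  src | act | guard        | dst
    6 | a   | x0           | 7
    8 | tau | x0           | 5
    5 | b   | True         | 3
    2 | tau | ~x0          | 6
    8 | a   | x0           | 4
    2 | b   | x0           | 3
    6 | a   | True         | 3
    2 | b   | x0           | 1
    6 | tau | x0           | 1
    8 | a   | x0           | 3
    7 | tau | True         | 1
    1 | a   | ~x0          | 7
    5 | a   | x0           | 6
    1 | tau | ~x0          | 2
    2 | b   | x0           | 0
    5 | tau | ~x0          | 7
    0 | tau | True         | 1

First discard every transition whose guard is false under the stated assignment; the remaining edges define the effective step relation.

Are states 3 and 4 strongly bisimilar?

Answer: BISIMILAR

Working:
Refine partition for ~:
  π0 = {{0,1,2,3,4,5,6,7,8}}
  π1 = {{0,7},{1,3,4},{2},{5},{6,8}}
  π2 = {{0,7},{1,3,4},{2},{5},{6},{8}}
6 equivalence class(es) (converged in 3)
3∈{1,3,4}, 4∈{1,3,4}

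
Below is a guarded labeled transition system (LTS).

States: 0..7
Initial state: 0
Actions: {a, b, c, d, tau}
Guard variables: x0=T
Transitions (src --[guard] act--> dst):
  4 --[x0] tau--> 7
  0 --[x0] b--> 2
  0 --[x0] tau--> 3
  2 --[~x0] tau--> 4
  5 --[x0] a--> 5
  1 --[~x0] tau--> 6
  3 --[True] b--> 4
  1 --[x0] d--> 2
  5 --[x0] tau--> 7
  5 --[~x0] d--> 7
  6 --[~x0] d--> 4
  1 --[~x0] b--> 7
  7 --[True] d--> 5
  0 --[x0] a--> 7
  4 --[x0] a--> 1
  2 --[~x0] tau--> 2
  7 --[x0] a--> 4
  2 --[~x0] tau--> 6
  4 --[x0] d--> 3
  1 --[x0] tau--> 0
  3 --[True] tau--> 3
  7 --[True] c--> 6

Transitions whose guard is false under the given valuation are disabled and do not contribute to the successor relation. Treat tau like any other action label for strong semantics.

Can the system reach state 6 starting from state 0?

Answer: REACHABLE

Analysis:
Guard filter leaves 15 enabled edge(s).
Layer 0: {0}
Layer 1: {2,3,7}  total {0,2,3,7}
Layer 2: {4,5,6}  total {0,2,3,4,5,6,7}
Layer 3: {1}  total {0,1,2,3,4,5,6,7}
R = {0,1,2,3,4,5,6,7}
trace reaching 6: a·c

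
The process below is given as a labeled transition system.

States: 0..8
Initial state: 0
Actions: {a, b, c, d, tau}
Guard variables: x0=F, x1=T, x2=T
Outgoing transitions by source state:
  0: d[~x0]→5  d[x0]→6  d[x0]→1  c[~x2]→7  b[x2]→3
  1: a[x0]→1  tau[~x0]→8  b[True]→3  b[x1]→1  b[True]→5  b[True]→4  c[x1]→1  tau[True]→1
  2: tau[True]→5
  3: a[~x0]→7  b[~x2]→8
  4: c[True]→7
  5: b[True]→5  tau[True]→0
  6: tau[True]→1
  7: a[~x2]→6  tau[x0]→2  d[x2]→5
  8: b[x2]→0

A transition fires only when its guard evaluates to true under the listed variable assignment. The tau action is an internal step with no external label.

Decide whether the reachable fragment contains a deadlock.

Answer: DEADLOCK-FREE

Trace:
Reachable = {0,3,5,7}
  0: b→3  d→5  [2 exit(s)]
  3: a→7  [1 exit(s)]
  5: b→5  tau→0  [2 exit(s)]
  7: d→5  [1 exit(s)]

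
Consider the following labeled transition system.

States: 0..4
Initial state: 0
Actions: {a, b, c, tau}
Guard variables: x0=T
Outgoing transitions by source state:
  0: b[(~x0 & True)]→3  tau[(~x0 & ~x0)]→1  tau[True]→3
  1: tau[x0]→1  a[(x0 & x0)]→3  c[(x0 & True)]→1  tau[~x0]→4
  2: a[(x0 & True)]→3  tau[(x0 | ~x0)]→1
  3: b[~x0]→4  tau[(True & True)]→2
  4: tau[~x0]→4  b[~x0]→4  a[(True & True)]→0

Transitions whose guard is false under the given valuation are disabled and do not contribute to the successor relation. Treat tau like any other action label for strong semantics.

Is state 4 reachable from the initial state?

Answer: UNREACHABLE

Working:
8 transition(s) survive guard evaluation.
depth 0: {0}
depth 1: {3}  now seen {0,3}
depth 2: {2}  now seen {0,2,3}
depth 3: {1}  now seen {0,1,2,3}
R = {0,1,2,3}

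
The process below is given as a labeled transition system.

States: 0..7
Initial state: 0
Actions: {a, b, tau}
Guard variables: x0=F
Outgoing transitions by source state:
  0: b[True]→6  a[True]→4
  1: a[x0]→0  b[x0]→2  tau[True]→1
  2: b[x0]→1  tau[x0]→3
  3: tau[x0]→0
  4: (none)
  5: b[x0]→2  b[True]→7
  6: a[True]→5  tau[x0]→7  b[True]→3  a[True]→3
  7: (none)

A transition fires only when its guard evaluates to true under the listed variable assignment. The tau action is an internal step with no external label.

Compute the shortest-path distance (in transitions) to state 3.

Breadth-first toward 3:
  L0 = {0}
  L1 = {4,6}
  L2 = {3,5}
first hit 3 at d=2 via b·a

Answer: 2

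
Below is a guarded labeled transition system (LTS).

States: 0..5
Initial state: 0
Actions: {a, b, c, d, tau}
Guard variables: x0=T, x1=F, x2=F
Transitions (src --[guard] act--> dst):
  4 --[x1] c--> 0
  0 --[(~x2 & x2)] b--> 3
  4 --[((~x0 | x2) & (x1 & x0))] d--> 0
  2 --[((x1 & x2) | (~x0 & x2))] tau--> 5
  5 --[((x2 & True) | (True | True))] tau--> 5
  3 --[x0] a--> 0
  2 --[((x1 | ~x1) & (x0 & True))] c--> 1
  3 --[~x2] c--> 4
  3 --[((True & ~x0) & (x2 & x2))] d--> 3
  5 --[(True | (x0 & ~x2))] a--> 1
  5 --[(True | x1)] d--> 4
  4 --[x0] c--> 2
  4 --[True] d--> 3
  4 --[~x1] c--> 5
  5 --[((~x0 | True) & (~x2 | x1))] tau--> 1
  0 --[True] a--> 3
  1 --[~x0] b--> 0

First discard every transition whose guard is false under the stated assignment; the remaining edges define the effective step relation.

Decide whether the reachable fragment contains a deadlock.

Answer: DEADLOCK at state 1

Working:
R = {0,1,2,3,4,5}
  0: a→3  [deg 1]
  1: ∅  [deadlock]
  2: c→1  [deg 1]
  3: a→0  c→4  [deg 2]
  4: c→2  c→5  d→3  [deg 3]
  5: a→1  d→4  tau→1  tau→5  [deg 4]
trace reaching 1: a·c·c·c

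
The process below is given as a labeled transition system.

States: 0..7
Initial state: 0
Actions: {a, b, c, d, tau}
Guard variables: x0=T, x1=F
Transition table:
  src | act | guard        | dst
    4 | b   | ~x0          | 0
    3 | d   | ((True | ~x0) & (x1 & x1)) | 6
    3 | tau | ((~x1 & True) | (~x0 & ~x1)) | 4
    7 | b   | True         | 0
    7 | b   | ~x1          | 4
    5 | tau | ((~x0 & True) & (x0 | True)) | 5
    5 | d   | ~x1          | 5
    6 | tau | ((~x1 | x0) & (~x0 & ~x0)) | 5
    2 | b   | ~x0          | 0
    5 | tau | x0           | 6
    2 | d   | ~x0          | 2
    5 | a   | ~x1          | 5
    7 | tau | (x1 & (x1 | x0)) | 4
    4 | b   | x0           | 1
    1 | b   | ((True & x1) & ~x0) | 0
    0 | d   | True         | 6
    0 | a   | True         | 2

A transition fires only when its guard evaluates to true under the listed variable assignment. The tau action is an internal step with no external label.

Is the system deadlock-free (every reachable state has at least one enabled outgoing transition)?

Reach set: {0,2,6}
  0: a→2  d→6  [2 exit(s)]
  2: ∅  [STUCK]
  6: ∅  [STUCK]
Path to 2: a

Answer: DEADLOCK at state 2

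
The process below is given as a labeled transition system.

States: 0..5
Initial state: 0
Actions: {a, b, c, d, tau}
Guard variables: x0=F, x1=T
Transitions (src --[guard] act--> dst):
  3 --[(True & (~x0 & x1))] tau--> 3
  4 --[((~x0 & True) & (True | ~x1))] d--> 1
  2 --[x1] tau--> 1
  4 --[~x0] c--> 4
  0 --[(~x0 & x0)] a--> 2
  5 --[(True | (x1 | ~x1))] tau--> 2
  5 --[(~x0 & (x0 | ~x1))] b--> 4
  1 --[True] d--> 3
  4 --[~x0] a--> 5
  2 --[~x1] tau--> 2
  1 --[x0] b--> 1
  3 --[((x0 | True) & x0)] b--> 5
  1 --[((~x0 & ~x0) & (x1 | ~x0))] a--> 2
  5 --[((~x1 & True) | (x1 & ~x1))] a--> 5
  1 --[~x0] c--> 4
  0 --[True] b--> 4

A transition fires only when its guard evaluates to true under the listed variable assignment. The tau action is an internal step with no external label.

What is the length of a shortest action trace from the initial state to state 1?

Answer: 2

Working:
Layered search for 1:
  L0 = {0}
  L1 = {4}
  L2 = {1,5}
1 enters at depth 2; path b·d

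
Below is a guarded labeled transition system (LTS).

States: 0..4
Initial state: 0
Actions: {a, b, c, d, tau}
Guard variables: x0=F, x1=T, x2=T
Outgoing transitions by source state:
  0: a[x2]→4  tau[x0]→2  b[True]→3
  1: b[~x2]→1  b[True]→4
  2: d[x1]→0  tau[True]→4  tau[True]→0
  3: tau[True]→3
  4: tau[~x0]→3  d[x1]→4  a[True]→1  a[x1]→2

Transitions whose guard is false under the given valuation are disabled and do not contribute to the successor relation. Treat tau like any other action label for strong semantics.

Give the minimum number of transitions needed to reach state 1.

Answer: 2

Working:
BFS to 1:
  Layer 0: {0}
  Layer 1: {3,4}
  Layer 2: {1,2}
depth(1)=2, e.g. a·a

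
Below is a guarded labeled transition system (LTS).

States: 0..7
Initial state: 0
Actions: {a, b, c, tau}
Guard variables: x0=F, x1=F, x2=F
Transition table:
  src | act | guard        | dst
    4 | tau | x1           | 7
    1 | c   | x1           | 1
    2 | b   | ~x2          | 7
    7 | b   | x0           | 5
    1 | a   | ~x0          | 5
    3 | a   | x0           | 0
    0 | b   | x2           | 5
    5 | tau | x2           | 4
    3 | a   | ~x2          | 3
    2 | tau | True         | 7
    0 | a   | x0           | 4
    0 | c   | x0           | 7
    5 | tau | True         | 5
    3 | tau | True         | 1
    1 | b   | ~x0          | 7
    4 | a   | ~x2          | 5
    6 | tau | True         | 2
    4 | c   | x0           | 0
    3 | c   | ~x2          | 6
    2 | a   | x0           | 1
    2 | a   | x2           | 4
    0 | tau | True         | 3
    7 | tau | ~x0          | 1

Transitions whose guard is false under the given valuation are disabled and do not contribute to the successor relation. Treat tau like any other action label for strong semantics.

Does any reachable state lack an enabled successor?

R = {0,1,2,3,5,6,7}
  0: tau→3  [deg 1]
  1: a→5  b→7  [deg 2]
  2: b→7  tau→7  [deg 2]
  3: a→3  c→6  tau→1  [deg 3]
  5: tau→5  [deg 1]
  6: tau→2  [deg 1]
  7: tau→1  [deg 1]

Answer: DEADLOCK-FREE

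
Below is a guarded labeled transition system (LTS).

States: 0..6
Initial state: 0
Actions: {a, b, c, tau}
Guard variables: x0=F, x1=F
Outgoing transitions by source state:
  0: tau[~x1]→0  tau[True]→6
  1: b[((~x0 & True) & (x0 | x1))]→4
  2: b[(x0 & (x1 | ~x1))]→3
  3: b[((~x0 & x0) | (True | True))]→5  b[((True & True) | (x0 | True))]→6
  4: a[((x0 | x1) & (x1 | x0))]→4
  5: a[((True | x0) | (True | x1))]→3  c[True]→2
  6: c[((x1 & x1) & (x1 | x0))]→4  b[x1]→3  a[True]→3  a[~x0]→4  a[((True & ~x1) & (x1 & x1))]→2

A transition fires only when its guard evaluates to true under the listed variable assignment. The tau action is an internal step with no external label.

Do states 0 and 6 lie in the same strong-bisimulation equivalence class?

Bisimulation quotient by refinement:
  round 0: {{0,1,2,3,4,5,6}}
  round 1: {{0},{1,2,4},{3},{5},{6}}
Fixed point at round 2; 5 class(es).
class of 0: {0}; class of 6: {6}

Answer: NOT BISIMILAR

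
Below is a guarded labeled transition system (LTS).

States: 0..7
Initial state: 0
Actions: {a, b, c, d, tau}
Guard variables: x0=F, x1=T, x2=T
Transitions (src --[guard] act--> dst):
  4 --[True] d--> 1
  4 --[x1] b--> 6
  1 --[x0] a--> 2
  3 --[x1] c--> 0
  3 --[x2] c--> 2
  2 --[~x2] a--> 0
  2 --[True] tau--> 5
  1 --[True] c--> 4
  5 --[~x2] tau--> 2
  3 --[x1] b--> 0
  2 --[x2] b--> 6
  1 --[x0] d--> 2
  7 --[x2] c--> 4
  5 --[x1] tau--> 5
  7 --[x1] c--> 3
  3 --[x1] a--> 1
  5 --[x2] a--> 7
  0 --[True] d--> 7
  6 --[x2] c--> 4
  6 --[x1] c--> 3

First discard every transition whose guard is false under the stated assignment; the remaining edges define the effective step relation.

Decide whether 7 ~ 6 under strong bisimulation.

Refine partition for ~:
  π0 = {{0,1,2,3,4,5,6,7}}
  π1 = {{0},{1,6,7},{2},{3},{4},{5}}
  π2 = {{0},{1},{2},{3},{4},{5},{6,7}}
7 equivalence class(es) (converged in 3)
class of 7: {6,7}; class of 6: {6,7}

Answer: BISIMILAR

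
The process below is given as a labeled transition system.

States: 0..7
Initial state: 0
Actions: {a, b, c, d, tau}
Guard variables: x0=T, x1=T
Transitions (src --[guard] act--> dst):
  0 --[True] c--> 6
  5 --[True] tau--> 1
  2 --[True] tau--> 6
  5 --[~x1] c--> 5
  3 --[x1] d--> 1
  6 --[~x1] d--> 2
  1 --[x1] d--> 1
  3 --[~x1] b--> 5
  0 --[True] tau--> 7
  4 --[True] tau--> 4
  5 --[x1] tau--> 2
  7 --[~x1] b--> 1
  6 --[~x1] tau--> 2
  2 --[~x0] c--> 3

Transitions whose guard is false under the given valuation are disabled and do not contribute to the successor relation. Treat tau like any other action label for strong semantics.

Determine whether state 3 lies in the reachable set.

Answer: UNREACHABLE

Trace:
After dropping false guards: 8 live edges.
depth 0: {0}
depth 1: {6,7}  total {0,6,7}
Reachable = {0,6,7}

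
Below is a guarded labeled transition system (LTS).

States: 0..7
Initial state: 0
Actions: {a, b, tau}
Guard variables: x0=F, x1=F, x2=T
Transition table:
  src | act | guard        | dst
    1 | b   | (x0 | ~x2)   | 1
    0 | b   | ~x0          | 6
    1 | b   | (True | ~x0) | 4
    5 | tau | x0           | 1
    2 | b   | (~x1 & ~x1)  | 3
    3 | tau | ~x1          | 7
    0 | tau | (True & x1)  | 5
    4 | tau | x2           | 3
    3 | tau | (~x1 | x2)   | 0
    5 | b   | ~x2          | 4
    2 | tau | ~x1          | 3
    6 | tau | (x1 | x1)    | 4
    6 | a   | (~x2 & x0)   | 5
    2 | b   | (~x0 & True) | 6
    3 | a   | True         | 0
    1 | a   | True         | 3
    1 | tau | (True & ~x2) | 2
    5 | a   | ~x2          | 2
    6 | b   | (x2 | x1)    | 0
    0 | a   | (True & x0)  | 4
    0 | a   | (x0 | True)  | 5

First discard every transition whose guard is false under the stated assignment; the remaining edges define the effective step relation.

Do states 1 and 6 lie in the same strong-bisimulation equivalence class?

Answer: NOT BISIMILAR

Trace:
Compute ~ classes (split until stable):
  round 0: {{0,1,2,3,4,5,6,7}}
  round 1: {{0,1},{2},{3},{4},{5,7},{6}}
  round 2: {{0},{1},{2},{3},{4},{5,7},{6}}
7 equivalence class(es) (converged in 3)
class of 1: {1}; class of 6: {6}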